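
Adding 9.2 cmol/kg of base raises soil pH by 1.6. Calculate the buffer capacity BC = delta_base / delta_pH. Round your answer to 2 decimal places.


Step 1: BC = change in base / change in pH
Step 2: BC = 9.2 / 1.6
Step 3: BC = 5.75 cmol/(kg*pH unit)

5.75


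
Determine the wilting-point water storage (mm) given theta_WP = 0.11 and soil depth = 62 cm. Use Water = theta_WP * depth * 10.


Step 1: Water (mm) = theta_WP * depth * 10
Step 2: Water = 0.11 * 62 * 10
Step 3: Water = 68.2 mm

68.2


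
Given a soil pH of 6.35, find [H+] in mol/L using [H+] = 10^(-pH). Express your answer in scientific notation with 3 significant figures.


Step 1: [H+] = 10^(-pH)
Step 2: [H+] = 10^(-6.35)
Step 3: [H+] = 4.47e-07 mol/L

4.47e-07


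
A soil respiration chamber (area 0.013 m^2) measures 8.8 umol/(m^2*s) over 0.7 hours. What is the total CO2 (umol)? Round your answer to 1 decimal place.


Step 1: Convert time to seconds: 0.7 hr * 3600 = 2520.0 s
Step 2: Total = flux * area * time_s
Step 3: Total = 8.8 * 0.013 * 2520.0
Step 4: Total = 288.3 umol

288.3


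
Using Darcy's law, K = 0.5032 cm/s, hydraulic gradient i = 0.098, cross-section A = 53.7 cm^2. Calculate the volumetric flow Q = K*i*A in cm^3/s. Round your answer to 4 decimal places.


Step 1: Apply Darcy's law: Q = K * i * A
Step 2: Q = 0.5032 * 0.098 * 53.7
Step 3: Q = 2.6481 cm^3/s

2.6481


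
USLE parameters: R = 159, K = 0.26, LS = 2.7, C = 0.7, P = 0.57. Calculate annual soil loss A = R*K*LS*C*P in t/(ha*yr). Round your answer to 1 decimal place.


Step 1: A = R * K * LS * C * P
Step 2: R * K = 159 * 0.26 = 41.34
Step 3: (R*K) * LS = 41.34 * 2.7 = 111.618
Step 4: * C * P = 111.618 * 0.7 * 0.57 = 44.5
Step 5: A = 44.5 t/(ha*yr)

44.5


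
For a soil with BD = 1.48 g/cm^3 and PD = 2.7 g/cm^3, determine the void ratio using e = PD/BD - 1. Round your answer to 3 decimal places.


Step 1: e = PD / BD - 1
Step 2: e = 2.7 / 1.48 - 1
Step 3: e = 1.82432 - 1
Step 4: e = 0.824

0.824


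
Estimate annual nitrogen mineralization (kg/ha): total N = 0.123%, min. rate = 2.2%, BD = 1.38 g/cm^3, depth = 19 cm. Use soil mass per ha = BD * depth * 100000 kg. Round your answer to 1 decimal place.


Step 1: Soil mass per ha = BD * depth * 100000 = 1.38 * 19 * 100000 = 2622000 kg
Step 2: Total N pool = soil mass * N%/100 = 2622000 * 0.123/100 = 3225.06 kg/ha
Step 3: N mineralized = N pool * rate%/100 = 3225.06 * 2.2/100 = 71.0 kg/ha/yr

71.0


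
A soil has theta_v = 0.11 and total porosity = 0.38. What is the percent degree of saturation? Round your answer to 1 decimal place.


Step 1: S = 100 * theta_v / n
Step 2: S = 100 * 0.11 / 0.38
Step 3: S = 28.9%

28.9


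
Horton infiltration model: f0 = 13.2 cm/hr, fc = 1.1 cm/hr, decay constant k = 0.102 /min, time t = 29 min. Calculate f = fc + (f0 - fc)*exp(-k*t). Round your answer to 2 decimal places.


Step 1: f = fc + (f0 - fc) * exp(-k * t)
Step 2: exp(-0.102 * 29) = 0.051923
Step 3: f = 1.1 + (13.2 - 1.1) * 0.051923
Step 4: f = 1.1 + 12.1 * 0.051923
Step 5: f = 1.73 cm/hr

1.73


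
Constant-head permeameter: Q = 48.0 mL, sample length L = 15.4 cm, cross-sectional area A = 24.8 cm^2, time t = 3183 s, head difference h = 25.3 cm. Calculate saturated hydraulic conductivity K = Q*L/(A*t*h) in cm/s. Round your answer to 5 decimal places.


Step 1: K = Q * L / (A * t * h)
Step 2: Numerator = 48.0 * 15.4 = 739.2
Step 3: Denominator = 24.8 * 3183 * 25.3 = 1997141.52
Step 4: K = 739.2 / 1997141.52 = 0.00037 cm/s

0.00037


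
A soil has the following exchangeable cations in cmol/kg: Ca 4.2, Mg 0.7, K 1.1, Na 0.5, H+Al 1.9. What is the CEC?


Step 1: CEC = Ca + Mg + K + Na + (H+Al)
Step 2: CEC = 4.2 + 0.7 + 1.1 + 0.5 + 1.9
Step 3: CEC = 8.4 cmol/kg

8.4


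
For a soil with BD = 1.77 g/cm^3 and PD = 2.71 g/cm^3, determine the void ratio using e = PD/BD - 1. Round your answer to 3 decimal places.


Step 1: e = PD / BD - 1
Step 2: e = 2.71 / 1.77 - 1
Step 3: e = 1.53107 - 1
Step 4: e = 0.531

0.531


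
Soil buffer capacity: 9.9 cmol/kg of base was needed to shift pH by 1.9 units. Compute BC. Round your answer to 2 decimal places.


Step 1: BC = change in base / change in pH
Step 2: BC = 9.9 / 1.9
Step 3: BC = 5.21 cmol/(kg*pH unit)

5.21


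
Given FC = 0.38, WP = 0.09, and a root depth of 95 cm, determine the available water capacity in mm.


Step 1: Available water = (FC - WP) * depth * 10
Step 2: AW = (0.38 - 0.09) * 95 * 10
Step 3: AW = 0.29 * 95 * 10
Step 4: AW = 275.5 mm

275.5


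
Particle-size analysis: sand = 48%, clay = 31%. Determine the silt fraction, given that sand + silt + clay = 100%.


Step 1: sand + silt + clay = 100%
Step 2: silt = 100 - sand - clay
Step 3: silt = 100 - 48 - 31
Step 4: silt = 21%

21


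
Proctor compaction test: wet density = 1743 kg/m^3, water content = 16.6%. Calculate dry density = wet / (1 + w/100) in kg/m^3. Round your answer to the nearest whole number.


Step 1: Dry density = wet density / (1 + w/100)
Step 2: Dry density = 1743 / (1 + 16.6/100)
Step 3: Dry density = 1743 / 1.166
Step 4: Dry density = 1495 kg/m^3

1495


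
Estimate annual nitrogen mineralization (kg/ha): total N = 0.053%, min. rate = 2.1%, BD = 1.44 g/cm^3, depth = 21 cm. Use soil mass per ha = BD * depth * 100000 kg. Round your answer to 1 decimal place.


Step 1: Soil mass per ha = BD * depth * 100000 = 1.44 * 21 * 100000 = 3024000 kg
Step 2: Total N pool = soil mass * N%/100 = 3024000 * 0.053/100 = 1602.72 kg/ha
Step 3: N mineralized = N pool * rate%/100 = 1602.72 * 2.1/100 = 33.7 kg/ha/yr

33.7


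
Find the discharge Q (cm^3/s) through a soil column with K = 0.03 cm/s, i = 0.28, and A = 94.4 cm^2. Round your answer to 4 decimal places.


Step 1: Apply Darcy's law: Q = K * i * A
Step 2: Q = 0.03 * 0.28 * 94.4
Step 3: Q = 0.793 cm^3/s

0.793


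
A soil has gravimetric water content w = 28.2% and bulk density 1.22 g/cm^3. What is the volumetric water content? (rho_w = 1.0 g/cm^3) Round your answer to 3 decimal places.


Step 1: theta = (w / 100) * BD / rho_w
Step 2: theta = (28.2 / 100) * 1.22 / 1.0
Step 3: theta = 0.282 * 1.22
Step 4: theta = 0.344

0.344


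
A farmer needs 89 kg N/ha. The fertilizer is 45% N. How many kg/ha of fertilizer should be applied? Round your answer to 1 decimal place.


Step 1: Fertilizer rate = target N / (N content / 100)
Step 2: Rate = 89 / (45 / 100)
Step 3: Rate = 89 / 0.45
Step 4: Rate = 197.8 kg/ha

197.8


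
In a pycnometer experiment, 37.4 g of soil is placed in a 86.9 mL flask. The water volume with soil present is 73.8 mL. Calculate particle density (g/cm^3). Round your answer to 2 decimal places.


Step 1: Volume of solids = flask volume - water volume with soil
Step 2: V_solids = 86.9 - 73.8 = 13.1 mL
Step 3: Particle density = mass / V_solids = 37.4 / 13.1 = 2.85 g/cm^3

2.85


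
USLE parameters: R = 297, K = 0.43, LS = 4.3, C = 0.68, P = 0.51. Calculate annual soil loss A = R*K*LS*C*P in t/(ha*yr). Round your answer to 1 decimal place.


Step 1: A = R * K * LS * C * P
Step 2: R * K = 297 * 0.43 = 127.71
Step 3: (R*K) * LS = 127.71 * 4.3 = 549.153
Step 4: * C * P = 549.153 * 0.68 * 0.51 = 190.4
Step 5: A = 190.4 t/(ha*yr)

190.4


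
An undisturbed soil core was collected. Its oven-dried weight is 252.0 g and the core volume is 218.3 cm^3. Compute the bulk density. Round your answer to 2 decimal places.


Step 1: Identify the formula: BD = dry mass / volume
Step 2: Substitute values: BD = 252.0 / 218.3
Step 3: BD = 1.15 g/cm^3

1.15


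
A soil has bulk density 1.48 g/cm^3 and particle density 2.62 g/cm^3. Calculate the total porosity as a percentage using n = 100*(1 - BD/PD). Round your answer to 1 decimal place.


Step 1: Formula: n = 100 * (1 - BD / PD)
Step 2: n = 100 * (1 - 1.48 / 2.62)
Step 3: n = 100 * (1 - 0.56489)
Step 4: n = 43.5%

43.5


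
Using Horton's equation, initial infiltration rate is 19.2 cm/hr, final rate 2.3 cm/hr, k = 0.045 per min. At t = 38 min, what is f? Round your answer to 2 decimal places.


Step 1: f = fc + (f0 - fc) * exp(-k * t)
Step 2: exp(-0.045 * 38) = 0.180866
Step 3: f = 2.3 + (19.2 - 2.3) * 0.180866
Step 4: f = 2.3 + 16.9 * 0.180866
Step 5: f = 5.36 cm/hr

5.36


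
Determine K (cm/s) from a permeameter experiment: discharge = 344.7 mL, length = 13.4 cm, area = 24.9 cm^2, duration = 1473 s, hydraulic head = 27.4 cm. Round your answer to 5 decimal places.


Step 1: K = Q * L / (A * t * h)
Step 2: Numerator = 344.7 * 13.4 = 4618.98
Step 3: Denominator = 24.9 * 1473 * 27.4 = 1004968.98
Step 4: K = 4618.98 / 1004968.98 = 0.0046 cm/s

0.0046


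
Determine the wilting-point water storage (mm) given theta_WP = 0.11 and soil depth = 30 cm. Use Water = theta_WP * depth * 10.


Step 1: Water (mm) = theta_WP * depth * 10
Step 2: Water = 0.11 * 30 * 10
Step 3: Water = 33.0 mm

33.0


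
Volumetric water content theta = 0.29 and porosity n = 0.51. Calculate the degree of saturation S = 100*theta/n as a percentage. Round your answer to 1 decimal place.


Step 1: S = 100 * theta_v / n
Step 2: S = 100 * 0.29 / 0.51
Step 3: S = 56.9%

56.9


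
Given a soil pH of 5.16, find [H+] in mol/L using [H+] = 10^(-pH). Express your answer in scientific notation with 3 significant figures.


Step 1: [H+] = 10^(-pH)
Step 2: [H+] = 10^(-5.16)
Step 3: [H+] = 6.92e-06 mol/L

6.92e-06


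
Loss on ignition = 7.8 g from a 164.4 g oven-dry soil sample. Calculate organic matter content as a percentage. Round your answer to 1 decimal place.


Step 1: OM% = 100 * LOI / sample mass
Step 2: OM = 100 * 7.8 / 164.4
Step 3: OM = 4.7%

4.7


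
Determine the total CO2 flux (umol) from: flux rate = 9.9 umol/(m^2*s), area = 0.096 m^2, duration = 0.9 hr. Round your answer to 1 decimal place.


Step 1: Convert time to seconds: 0.9 hr * 3600 = 3240.0 s
Step 2: Total = flux * area * time_s
Step 3: Total = 9.9 * 0.096 * 3240.0
Step 4: Total = 3079.3 umol

3079.3


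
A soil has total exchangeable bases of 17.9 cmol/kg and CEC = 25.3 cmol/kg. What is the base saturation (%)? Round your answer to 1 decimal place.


Step 1: BS = 100 * (sum of bases) / CEC
Step 2: BS = 100 * 17.9 / 25.3
Step 3: BS = 70.8%

70.8


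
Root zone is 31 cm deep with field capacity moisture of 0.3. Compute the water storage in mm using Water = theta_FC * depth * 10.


Step 1: Water (mm) = theta_FC * depth (cm) * 10
Step 2: Water = 0.3 * 31 * 10
Step 3: Water = 93.0 mm

93.0


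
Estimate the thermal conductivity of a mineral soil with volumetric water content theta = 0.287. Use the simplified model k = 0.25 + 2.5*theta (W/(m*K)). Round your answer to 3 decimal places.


Step 1: k = 0.25 + 2.5 * theta
Step 2: k = 0.25 + 2.5 * 0.287
Step 3: k = 0.25 + 0.718
Step 4: k = 0.968 W/(m*K)

0.968


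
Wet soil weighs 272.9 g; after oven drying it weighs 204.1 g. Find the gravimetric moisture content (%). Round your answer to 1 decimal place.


Step 1: Water mass = wet - dry = 272.9 - 204.1 = 68.8 g
Step 2: w = 100 * water mass / dry mass
Step 3: w = 100 * 68.8 / 204.1 = 33.7%

33.7


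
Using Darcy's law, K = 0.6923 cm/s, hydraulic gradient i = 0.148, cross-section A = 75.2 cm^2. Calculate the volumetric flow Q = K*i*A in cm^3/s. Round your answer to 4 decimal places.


Step 1: Apply Darcy's law: Q = K * i * A
Step 2: Q = 0.6923 * 0.148 * 75.2
Step 3: Q = 7.705 cm^3/s

7.705


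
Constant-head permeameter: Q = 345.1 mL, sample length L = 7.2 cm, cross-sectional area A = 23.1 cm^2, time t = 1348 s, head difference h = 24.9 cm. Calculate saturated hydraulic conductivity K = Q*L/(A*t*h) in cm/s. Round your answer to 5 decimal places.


Step 1: K = Q * L / (A * t * h)
Step 2: Numerator = 345.1 * 7.2 = 2484.72
Step 3: Denominator = 23.1 * 1348 * 24.9 = 775356.12
Step 4: K = 2484.72 / 775356.12 = 0.0032 cm/s

0.0032


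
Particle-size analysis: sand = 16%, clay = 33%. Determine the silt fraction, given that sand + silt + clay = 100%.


Step 1: sand + silt + clay = 100%
Step 2: silt = 100 - sand - clay
Step 3: silt = 100 - 16 - 33
Step 4: silt = 51%

51


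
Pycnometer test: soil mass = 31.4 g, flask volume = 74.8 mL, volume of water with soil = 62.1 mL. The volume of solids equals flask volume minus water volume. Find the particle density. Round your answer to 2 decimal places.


Step 1: Volume of solids = flask volume - water volume with soil
Step 2: V_solids = 74.8 - 62.1 = 12.7 mL
Step 3: Particle density = mass / V_solids = 31.4 / 12.7 = 2.47 g/cm^3

2.47


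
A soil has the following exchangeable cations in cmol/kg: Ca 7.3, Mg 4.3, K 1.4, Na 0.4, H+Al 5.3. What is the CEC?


Step 1: CEC = Ca + Mg + K + Na + (H+Al)
Step 2: CEC = 7.3 + 4.3 + 1.4 + 0.4 + 5.3
Step 3: CEC = 18.7 cmol/kg

18.7


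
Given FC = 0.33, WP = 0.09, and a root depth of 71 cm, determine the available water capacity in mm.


Step 1: Available water = (FC - WP) * depth * 10
Step 2: AW = (0.33 - 0.09) * 71 * 10
Step 3: AW = 0.24 * 71 * 10
Step 4: AW = 170.4 mm

170.4


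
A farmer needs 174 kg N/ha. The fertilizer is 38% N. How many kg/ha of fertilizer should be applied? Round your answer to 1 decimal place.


Step 1: Fertilizer rate = target N / (N content / 100)
Step 2: Rate = 174 / (38 / 100)
Step 3: Rate = 174 / 0.38
Step 4: Rate = 457.9 kg/ha

457.9


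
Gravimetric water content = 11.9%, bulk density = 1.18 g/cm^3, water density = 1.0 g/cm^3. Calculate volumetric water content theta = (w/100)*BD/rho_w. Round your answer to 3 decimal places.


Step 1: theta = (w / 100) * BD / rho_w
Step 2: theta = (11.9 / 100) * 1.18 / 1.0
Step 3: theta = 0.119 * 1.18
Step 4: theta = 0.14

0.14


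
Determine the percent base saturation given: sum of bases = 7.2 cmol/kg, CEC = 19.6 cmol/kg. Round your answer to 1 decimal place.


Step 1: BS = 100 * (sum of bases) / CEC
Step 2: BS = 100 * 7.2 / 19.6
Step 3: BS = 36.7%

36.7


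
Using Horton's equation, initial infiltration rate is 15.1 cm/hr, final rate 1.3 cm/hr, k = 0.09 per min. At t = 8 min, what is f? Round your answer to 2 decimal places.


Step 1: f = fc + (f0 - fc) * exp(-k * t)
Step 2: exp(-0.09 * 8) = 0.486752
Step 3: f = 1.3 + (15.1 - 1.3) * 0.486752
Step 4: f = 1.3 + 13.8 * 0.486752
Step 5: f = 8.02 cm/hr

8.02


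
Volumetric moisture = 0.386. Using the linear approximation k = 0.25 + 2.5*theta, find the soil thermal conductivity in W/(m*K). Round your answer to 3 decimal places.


Step 1: k = 0.25 + 2.5 * theta
Step 2: k = 0.25 + 2.5 * 0.386
Step 3: k = 0.25 + 0.965
Step 4: k = 1.215 W/(m*K)

1.215


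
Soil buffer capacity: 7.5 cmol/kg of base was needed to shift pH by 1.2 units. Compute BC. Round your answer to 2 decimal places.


Step 1: BC = change in base / change in pH
Step 2: BC = 7.5 / 1.2
Step 3: BC = 6.25 cmol/(kg*pH unit)

6.25


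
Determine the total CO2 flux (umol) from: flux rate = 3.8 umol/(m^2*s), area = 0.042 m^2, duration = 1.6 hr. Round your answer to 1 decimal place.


Step 1: Convert time to seconds: 1.6 hr * 3600 = 5760.0 s
Step 2: Total = flux * area * time_s
Step 3: Total = 3.8 * 0.042 * 5760.0
Step 4: Total = 919.3 umol

919.3


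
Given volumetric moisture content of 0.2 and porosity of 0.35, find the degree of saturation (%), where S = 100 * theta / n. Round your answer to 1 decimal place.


Step 1: S = 100 * theta_v / n
Step 2: S = 100 * 0.2 / 0.35
Step 3: S = 57.1%

57.1


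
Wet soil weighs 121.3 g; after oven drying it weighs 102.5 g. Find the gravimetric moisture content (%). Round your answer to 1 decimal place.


Step 1: Water mass = wet - dry = 121.3 - 102.5 = 18.8 g
Step 2: w = 100 * water mass / dry mass
Step 3: w = 100 * 18.8 / 102.5 = 18.3%

18.3


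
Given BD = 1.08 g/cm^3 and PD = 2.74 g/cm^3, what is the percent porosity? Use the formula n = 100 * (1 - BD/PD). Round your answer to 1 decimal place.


Step 1: Formula: n = 100 * (1 - BD / PD)
Step 2: n = 100 * (1 - 1.08 / 2.74)
Step 3: n = 100 * (1 - 0.39416)
Step 4: n = 60.6%

60.6


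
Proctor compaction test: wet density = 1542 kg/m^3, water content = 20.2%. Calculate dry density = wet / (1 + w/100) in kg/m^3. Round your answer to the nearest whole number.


Step 1: Dry density = wet density / (1 + w/100)
Step 2: Dry density = 1542 / (1 + 20.2/100)
Step 3: Dry density = 1542 / 1.202
Step 4: Dry density = 1283 kg/m^3

1283


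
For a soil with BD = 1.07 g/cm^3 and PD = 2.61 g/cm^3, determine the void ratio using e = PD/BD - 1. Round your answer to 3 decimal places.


Step 1: e = PD / BD - 1
Step 2: e = 2.61 / 1.07 - 1
Step 3: e = 2.43925 - 1
Step 4: e = 1.439

1.439


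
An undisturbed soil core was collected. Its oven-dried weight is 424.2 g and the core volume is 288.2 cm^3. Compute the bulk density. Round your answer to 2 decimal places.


Step 1: Identify the formula: BD = dry mass / volume
Step 2: Substitute values: BD = 424.2 / 288.2
Step 3: BD = 1.47 g/cm^3

1.47


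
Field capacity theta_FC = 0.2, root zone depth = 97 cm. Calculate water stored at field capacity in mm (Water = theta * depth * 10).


Step 1: Water (mm) = theta_FC * depth (cm) * 10
Step 2: Water = 0.2 * 97 * 10
Step 3: Water = 194.0 mm

194.0


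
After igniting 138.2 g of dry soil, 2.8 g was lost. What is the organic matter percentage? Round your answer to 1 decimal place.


Step 1: OM% = 100 * LOI / sample mass
Step 2: OM = 100 * 2.8 / 138.2
Step 3: OM = 2.0%

2.0


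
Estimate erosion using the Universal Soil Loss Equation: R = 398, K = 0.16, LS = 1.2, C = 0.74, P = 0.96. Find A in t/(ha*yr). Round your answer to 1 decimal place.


Step 1: A = R * K * LS * C * P
Step 2: R * K = 398 * 0.16 = 63.68
Step 3: (R*K) * LS = 63.68 * 1.2 = 76.416
Step 4: * C * P = 76.416 * 0.74 * 0.96 = 54.3
Step 5: A = 54.3 t/(ha*yr)

54.3


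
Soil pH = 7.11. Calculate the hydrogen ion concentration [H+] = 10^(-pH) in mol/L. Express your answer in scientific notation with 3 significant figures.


Step 1: [H+] = 10^(-pH)
Step 2: [H+] = 10^(-7.11)
Step 3: [H+] = 7.76e-08 mol/L

7.76e-08


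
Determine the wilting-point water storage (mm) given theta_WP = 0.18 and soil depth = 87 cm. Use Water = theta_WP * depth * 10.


Step 1: Water (mm) = theta_WP * depth * 10
Step 2: Water = 0.18 * 87 * 10
Step 3: Water = 156.6 mm

156.6


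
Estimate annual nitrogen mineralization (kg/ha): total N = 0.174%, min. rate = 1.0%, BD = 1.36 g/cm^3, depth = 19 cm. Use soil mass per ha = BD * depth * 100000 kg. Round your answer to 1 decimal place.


Step 1: Soil mass per ha = BD * depth * 100000 = 1.36 * 19 * 100000 = 2584000 kg
Step 2: Total N pool = soil mass * N%/100 = 2584000 * 0.174/100 = 4496.16 kg/ha
Step 3: N mineralized = N pool * rate%/100 = 4496.16 * 1.0/100 = 45.0 kg/ha/yr

45.0


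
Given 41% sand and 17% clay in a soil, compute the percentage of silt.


Step 1: sand + silt + clay = 100%
Step 2: silt = 100 - sand - clay
Step 3: silt = 100 - 41 - 17
Step 4: silt = 42%

42


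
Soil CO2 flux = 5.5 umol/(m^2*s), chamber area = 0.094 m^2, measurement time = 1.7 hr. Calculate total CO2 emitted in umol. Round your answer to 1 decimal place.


Step 1: Convert time to seconds: 1.7 hr * 3600 = 6120.0 s
Step 2: Total = flux * area * time_s
Step 3: Total = 5.5 * 0.094 * 6120.0
Step 4: Total = 3164.0 umol

3164.0


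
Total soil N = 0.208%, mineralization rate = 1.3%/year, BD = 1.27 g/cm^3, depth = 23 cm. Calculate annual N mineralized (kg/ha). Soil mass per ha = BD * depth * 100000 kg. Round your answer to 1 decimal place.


Step 1: Soil mass per ha = BD * depth * 100000 = 1.27 * 23 * 100000 = 2921000 kg
Step 2: Total N pool = soil mass * N%/100 = 2921000 * 0.208/100 = 6075.68 kg/ha
Step 3: N mineralized = N pool * rate%/100 = 6075.68 * 1.3/100 = 79.0 kg/ha/yr

79.0


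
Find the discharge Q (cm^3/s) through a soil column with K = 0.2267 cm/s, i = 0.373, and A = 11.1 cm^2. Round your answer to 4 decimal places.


Step 1: Apply Darcy's law: Q = K * i * A
Step 2: Q = 0.2267 * 0.373 * 11.1
Step 3: Q = 0.9386 cm^3/s

0.9386


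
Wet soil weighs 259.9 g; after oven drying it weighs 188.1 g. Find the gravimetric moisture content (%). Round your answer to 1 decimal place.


Step 1: Water mass = wet - dry = 259.9 - 188.1 = 71.8 g
Step 2: w = 100 * water mass / dry mass
Step 3: w = 100 * 71.8 / 188.1 = 38.2%

38.2


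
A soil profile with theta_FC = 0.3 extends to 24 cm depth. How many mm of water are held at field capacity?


Step 1: Water (mm) = theta_FC * depth (cm) * 10
Step 2: Water = 0.3 * 24 * 10
Step 3: Water = 72.0 mm

72.0


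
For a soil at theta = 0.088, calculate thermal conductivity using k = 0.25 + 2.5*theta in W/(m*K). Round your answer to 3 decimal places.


Step 1: k = 0.25 + 2.5 * theta
Step 2: k = 0.25 + 2.5 * 0.088
Step 3: k = 0.25 + 0.22
Step 4: k = 0.47 W/(m*K)

0.47


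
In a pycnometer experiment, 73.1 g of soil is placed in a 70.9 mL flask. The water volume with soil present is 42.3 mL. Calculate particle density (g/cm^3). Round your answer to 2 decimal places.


Step 1: Volume of solids = flask volume - water volume with soil
Step 2: V_solids = 70.9 - 42.3 = 28.6 mL
Step 3: Particle density = mass / V_solids = 73.1 / 28.6 = 2.56 g/cm^3

2.56


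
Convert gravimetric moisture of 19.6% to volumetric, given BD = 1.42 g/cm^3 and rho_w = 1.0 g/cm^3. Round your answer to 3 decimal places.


Step 1: theta = (w / 100) * BD / rho_w
Step 2: theta = (19.6 / 100) * 1.42 / 1.0
Step 3: theta = 0.196 * 1.42
Step 4: theta = 0.278

0.278


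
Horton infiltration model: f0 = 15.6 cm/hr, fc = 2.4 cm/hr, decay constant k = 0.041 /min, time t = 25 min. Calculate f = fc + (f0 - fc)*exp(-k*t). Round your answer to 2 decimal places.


Step 1: f = fc + (f0 - fc) * exp(-k * t)
Step 2: exp(-0.041 * 25) = 0.358796
Step 3: f = 2.4 + (15.6 - 2.4) * 0.358796
Step 4: f = 2.4 + 13.2 * 0.358796
Step 5: f = 7.14 cm/hr

7.14


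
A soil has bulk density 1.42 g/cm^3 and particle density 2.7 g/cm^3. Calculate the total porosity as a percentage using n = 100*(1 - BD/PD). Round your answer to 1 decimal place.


Step 1: Formula: n = 100 * (1 - BD / PD)
Step 2: n = 100 * (1 - 1.42 / 2.7)
Step 3: n = 100 * (1 - 0.52593)
Step 4: n = 47.4%

47.4


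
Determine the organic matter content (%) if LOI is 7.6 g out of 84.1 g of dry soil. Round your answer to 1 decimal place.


Step 1: OM% = 100 * LOI / sample mass
Step 2: OM = 100 * 7.6 / 84.1
Step 3: OM = 9.0%

9.0


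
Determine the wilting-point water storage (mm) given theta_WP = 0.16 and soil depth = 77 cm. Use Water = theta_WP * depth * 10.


Step 1: Water (mm) = theta_WP * depth * 10
Step 2: Water = 0.16 * 77 * 10
Step 3: Water = 123.2 mm

123.2


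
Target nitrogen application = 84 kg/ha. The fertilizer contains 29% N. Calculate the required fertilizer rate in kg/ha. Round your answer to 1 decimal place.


Step 1: Fertilizer rate = target N / (N content / 100)
Step 2: Rate = 84 / (29 / 100)
Step 3: Rate = 84 / 0.29
Step 4: Rate = 289.7 kg/ha

289.7


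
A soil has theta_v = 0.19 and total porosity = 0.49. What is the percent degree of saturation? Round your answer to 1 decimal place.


Step 1: S = 100 * theta_v / n
Step 2: S = 100 * 0.19 / 0.49
Step 3: S = 38.8%

38.8


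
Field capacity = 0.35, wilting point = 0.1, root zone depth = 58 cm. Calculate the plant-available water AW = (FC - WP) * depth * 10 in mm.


Step 1: Available water = (FC - WP) * depth * 10
Step 2: AW = (0.35 - 0.1) * 58 * 10
Step 3: AW = 0.25 * 58 * 10
Step 4: AW = 145.0 mm

145.0


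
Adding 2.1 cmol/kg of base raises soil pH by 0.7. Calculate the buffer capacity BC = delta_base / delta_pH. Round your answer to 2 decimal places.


Step 1: BC = change in base / change in pH
Step 2: BC = 2.1 / 0.7
Step 3: BC = 3.0 cmol/(kg*pH unit)

3.0


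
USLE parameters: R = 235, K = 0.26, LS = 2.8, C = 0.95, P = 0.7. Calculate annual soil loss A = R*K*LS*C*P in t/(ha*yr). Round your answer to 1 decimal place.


Step 1: A = R * K * LS * C * P
Step 2: R * K = 235 * 0.26 = 61.1
Step 3: (R*K) * LS = 61.1 * 2.8 = 171.08
Step 4: * C * P = 171.08 * 0.95 * 0.7 = 113.8
Step 5: A = 113.8 t/(ha*yr)

113.8


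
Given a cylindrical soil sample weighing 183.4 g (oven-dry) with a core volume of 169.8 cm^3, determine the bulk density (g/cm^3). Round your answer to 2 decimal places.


Step 1: Identify the formula: BD = dry mass / volume
Step 2: Substitute values: BD = 183.4 / 169.8
Step 3: BD = 1.08 g/cm^3

1.08


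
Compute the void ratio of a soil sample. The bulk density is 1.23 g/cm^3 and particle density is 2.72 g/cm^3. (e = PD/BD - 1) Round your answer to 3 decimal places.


Step 1: e = PD / BD - 1
Step 2: e = 2.72 / 1.23 - 1
Step 3: e = 2.21138 - 1
Step 4: e = 1.211

1.211


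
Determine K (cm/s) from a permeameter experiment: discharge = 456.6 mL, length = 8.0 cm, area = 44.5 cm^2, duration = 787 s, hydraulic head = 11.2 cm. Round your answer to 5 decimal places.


Step 1: K = Q * L / (A * t * h)
Step 2: Numerator = 456.6 * 8.0 = 3652.8
Step 3: Denominator = 44.5 * 787 * 11.2 = 392240.8
Step 4: K = 3652.8 / 392240.8 = 0.00931 cm/s

0.00931


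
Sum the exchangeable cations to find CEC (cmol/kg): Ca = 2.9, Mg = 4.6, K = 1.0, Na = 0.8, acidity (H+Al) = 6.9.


Step 1: CEC = Ca + Mg + K + Na + (H+Al)
Step 2: CEC = 2.9 + 4.6 + 1.0 + 0.8 + 6.9
Step 3: CEC = 16.2 cmol/kg

16.2


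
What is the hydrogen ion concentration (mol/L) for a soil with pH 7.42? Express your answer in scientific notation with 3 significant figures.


Step 1: [H+] = 10^(-pH)
Step 2: [H+] = 10^(-7.42)
Step 3: [H+] = 3.80e-08 mol/L

3.80e-08


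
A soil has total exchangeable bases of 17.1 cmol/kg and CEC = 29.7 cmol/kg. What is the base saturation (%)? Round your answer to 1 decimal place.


Step 1: BS = 100 * (sum of bases) / CEC
Step 2: BS = 100 * 17.1 / 29.7
Step 3: BS = 57.6%

57.6


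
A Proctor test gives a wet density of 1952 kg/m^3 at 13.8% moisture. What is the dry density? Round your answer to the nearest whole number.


Step 1: Dry density = wet density / (1 + w/100)
Step 2: Dry density = 1952 / (1 + 13.8/100)
Step 3: Dry density = 1952 / 1.138
Step 4: Dry density = 1715 kg/m^3

1715


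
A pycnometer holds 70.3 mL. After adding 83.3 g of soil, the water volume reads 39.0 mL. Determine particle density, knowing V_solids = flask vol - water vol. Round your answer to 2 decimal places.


Step 1: Volume of solids = flask volume - water volume with soil
Step 2: V_solids = 70.3 - 39.0 = 31.3 mL
Step 3: Particle density = mass / V_solids = 83.3 / 31.3 = 2.66 g/cm^3

2.66


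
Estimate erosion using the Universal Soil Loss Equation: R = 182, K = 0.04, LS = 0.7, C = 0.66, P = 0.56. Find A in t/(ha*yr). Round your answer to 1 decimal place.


Step 1: A = R * K * LS * C * P
Step 2: R * K = 182 * 0.04 = 7.28
Step 3: (R*K) * LS = 7.28 * 0.7 = 5.096
Step 4: * C * P = 5.096 * 0.66 * 0.56 = 1.9
Step 5: A = 1.9 t/(ha*yr)

1.9


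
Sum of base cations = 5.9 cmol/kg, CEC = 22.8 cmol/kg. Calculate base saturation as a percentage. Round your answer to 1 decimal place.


Step 1: BS = 100 * (sum of bases) / CEC
Step 2: BS = 100 * 5.9 / 22.8
Step 3: BS = 25.9%

25.9


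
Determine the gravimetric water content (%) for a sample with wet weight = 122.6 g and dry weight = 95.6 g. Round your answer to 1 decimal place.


Step 1: Water mass = wet - dry = 122.6 - 95.6 = 27.0 g
Step 2: w = 100 * water mass / dry mass
Step 3: w = 100 * 27.0 / 95.6 = 28.2%

28.2


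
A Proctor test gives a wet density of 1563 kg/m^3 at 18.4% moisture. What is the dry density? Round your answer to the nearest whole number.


Step 1: Dry density = wet density / (1 + w/100)
Step 2: Dry density = 1563 / (1 + 18.4/100)
Step 3: Dry density = 1563 / 1.184
Step 4: Dry density = 1320 kg/m^3

1320


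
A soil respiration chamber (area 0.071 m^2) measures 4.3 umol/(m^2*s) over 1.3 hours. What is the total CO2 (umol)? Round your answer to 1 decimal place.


Step 1: Convert time to seconds: 1.3 hr * 3600 = 4680.0 s
Step 2: Total = flux * area * time_s
Step 3: Total = 4.3 * 0.071 * 4680.0
Step 4: Total = 1428.8 umol

1428.8


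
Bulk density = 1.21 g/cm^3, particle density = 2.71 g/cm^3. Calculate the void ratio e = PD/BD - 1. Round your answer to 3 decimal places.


Step 1: e = PD / BD - 1
Step 2: e = 2.71 / 1.21 - 1
Step 3: e = 2.23967 - 1
Step 4: e = 1.24

1.24


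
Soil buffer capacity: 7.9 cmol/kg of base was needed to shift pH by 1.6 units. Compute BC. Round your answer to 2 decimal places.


Step 1: BC = change in base / change in pH
Step 2: BC = 7.9 / 1.6
Step 3: BC = 4.94 cmol/(kg*pH unit)

4.94


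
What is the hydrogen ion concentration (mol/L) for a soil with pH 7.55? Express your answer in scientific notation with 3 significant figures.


Step 1: [H+] = 10^(-pH)
Step 2: [H+] = 10^(-7.55)
Step 3: [H+] = 2.82e-08 mol/L

2.82e-08


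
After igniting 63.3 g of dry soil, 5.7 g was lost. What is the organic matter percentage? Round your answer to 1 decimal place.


Step 1: OM% = 100 * LOI / sample mass
Step 2: OM = 100 * 5.7 / 63.3
Step 3: OM = 9.0%

9.0


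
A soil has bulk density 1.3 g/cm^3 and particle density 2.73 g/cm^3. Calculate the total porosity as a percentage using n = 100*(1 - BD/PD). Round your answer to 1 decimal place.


Step 1: Formula: n = 100 * (1 - BD / PD)
Step 2: n = 100 * (1 - 1.3 / 2.73)
Step 3: n = 100 * (1 - 0.47619)
Step 4: n = 52.4%

52.4


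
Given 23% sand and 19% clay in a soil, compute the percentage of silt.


Step 1: sand + silt + clay = 100%
Step 2: silt = 100 - sand - clay
Step 3: silt = 100 - 23 - 19
Step 4: silt = 58%

58


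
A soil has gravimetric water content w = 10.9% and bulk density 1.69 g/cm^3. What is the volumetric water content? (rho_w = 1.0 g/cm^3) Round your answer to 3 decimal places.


Step 1: theta = (w / 100) * BD / rho_w
Step 2: theta = (10.9 / 100) * 1.69 / 1.0
Step 3: theta = 0.109 * 1.69
Step 4: theta = 0.184

0.184


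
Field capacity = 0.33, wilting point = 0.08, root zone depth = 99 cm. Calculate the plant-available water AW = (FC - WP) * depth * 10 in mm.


Step 1: Available water = (FC - WP) * depth * 10
Step 2: AW = (0.33 - 0.08) * 99 * 10
Step 3: AW = 0.25 * 99 * 10
Step 4: AW = 247.5 mm

247.5


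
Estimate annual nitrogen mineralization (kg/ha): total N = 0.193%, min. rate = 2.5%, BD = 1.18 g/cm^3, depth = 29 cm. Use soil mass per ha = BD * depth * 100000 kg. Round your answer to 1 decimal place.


Step 1: Soil mass per ha = BD * depth * 100000 = 1.18 * 29 * 100000 = 3422000 kg
Step 2: Total N pool = soil mass * N%/100 = 3422000 * 0.193/100 = 6604.46 kg/ha
Step 3: N mineralized = N pool * rate%/100 = 6604.46 * 2.5/100 = 165.1 kg/ha/yr

165.1


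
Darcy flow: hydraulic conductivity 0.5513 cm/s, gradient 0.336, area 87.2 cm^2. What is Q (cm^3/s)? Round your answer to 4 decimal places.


Step 1: Apply Darcy's law: Q = K * i * A
Step 2: Q = 0.5513 * 0.336 * 87.2
Step 3: Q = 16.1526 cm^3/s

16.1526


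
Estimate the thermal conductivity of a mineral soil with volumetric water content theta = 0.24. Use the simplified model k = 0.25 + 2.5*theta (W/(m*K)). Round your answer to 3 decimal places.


Step 1: k = 0.25 + 2.5 * theta
Step 2: k = 0.25 + 2.5 * 0.24
Step 3: k = 0.25 + 0.6
Step 4: k = 0.85 W/(m*K)

0.85


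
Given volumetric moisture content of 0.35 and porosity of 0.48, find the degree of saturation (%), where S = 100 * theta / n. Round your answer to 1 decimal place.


Step 1: S = 100 * theta_v / n
Step 2: S = 100 * 0.35 / 0.48
Step 3: S = 72.9%

72.9


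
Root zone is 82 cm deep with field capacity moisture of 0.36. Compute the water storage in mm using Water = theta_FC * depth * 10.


Step 1: Water (mm) = theta_FC * depth (cm) * 10
Step 2: Water = 0.36 * 82 * 10
Step 3: Water = 295.2 mm

295.2


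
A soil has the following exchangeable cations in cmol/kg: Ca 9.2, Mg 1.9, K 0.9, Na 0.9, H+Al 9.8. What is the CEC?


Step 1: CEC = Ca + Mg + K + Na + (H+Al)
Step 2: CEC = 9.2 + 1.9 + 0.9 + 0.9 + 9.8
Step 3: CEC = 22.7 cmol/kg

22.7


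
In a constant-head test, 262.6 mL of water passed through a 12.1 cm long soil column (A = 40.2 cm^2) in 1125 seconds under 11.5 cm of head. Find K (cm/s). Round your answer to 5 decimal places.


Step 1: K = Q * L / (A * t * h)
Step 2: Numerator = 262.6 * 12.1 = 3177.46
Step 3: Denominator = 40.2 * 1125 * 11.5 = 520087.5
Step 4: K = 3177.46 / 520087.5 = 0.00611 cm/s

0.00611


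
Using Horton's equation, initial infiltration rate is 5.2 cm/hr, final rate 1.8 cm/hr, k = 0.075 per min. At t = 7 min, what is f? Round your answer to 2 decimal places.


Step 1: f = fc + (f0 - fc) * exp(-k * t)
Step 2: exp(-0.075 * 7) = 0.591555
Step 3: f = 1.8 + (5.2 - 1.8) * 0.591555
Step 4: f = 1.8 + 3.4 * 0.591555
Step 5: f = 3.81 cm/hr

3.81


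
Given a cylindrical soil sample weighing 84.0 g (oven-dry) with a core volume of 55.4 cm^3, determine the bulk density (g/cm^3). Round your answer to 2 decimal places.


Step 1: Identify the formula: BD = dry mass / volume
Step 2: Substitute values: BD = 84.0 / 55.4
Step 3: BD = 1.52 g/cm^3

1.52


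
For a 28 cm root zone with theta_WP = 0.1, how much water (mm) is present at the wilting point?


Step 1: Water (mm) = theta_WP * depth * 10
Step 2: Water = 0.1 * 28 * 10
Step 3: Water = 28.0 mm

28.0


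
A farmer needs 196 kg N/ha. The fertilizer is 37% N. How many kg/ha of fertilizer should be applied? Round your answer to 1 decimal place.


Step 1: Fertilizer rate = target N / (N content / 100)
Step 2: Rate = 196 / (37 / 100)
Step 3: Rate = 196 / 0.37
Step 4: Rate = 529.7 kg/ha

529.7


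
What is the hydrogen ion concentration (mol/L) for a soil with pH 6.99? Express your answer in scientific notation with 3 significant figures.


Step 1: [H+] = 10^(-pH)
Step 2: [H+] = 10^(-6.99)
Step 3: [H+] = 1.02e-07 mol/L

1.02e-07


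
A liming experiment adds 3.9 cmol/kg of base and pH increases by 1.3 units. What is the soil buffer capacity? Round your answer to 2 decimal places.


Step 1: BC = change in base / change in pH
Step 2: BC = 3.9 / 1.3
Step 3: BC = 3.0 cmol/(kg*pH unit)

3.0


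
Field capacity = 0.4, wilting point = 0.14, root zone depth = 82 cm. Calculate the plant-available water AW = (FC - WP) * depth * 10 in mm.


Step 1: Available water = (FC - WP) * depth * 10
Step 2: AW = (0.4 - 0.14) * 82 * 10
Step 3: AW = 0.26 * 82 * 10
Step 4: AW = 213.2 mm

213.2


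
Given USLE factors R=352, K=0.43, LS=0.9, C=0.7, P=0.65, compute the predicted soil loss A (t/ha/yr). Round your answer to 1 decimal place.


Step 1: A = R * K * LS * C * P
Step 2: R * K = 352 * 0.43 = 151.36
Step 3: (R*K) * LS = 151.36 * 0.9 = 136.224
Step 4: * C * P = 136.224 * 0.7 * 0.65 = 62.0
Step 5: A = 62.0 t/(ha*yr)

62.0


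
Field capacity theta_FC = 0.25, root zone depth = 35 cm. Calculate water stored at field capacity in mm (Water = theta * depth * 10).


Step 1: Water (mm) = theta_FC * depth (cm) * 10
Step 2: Water = 0.25 * 35 * 10
Step 3: Water = 87.5 mm

87.5


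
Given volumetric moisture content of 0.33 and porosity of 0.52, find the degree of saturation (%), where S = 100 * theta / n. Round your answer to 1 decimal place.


Step 1: S = 100 * theta_v / n
Step 2: S = 100 * 0.33 / 0.52
Step 3: S = 63.5%

63.5


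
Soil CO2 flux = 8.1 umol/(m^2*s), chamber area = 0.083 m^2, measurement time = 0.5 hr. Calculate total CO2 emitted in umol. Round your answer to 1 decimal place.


Step 1: Convert time to seconds: 0.5 hr * 3600 = 1800.0 s
Step 2: Total = flux * area * time_s
Step 3: Total = 8.1 * 0.083 * 1800.0
Step 4: Total = 1210.1 umol

1210.1


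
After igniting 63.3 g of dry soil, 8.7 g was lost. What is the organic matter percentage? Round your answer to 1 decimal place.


Step 1: OM% = 100 * LOI / sample mass
Step 2: OM = 100 * 8.7 / 63.3
Step 3: OM = 13.7%

13.7


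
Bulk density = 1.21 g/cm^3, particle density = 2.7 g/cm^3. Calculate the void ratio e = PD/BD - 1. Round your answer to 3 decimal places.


Step 1: e = PD / BD - 1
Step 2: e = 2.7 / 1.21 - 1
Step 3: e = 2.2314 - 1
Step 4: e = 1.231

1.231


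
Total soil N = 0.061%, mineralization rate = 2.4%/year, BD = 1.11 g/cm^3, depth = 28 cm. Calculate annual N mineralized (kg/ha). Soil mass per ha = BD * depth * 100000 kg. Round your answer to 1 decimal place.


Step 1: Soil mass per ha = BD * depth * 100000 = 1.11 * 28 * 100000 = 3108000 kg
Step 2: Total N pool = soil mass * N%/100 = 3108000 * 0.061/100 = 1895.88 kg/ha
Step 3: N mineralized = N pool * rate%/100 = 1895.88 * 2.4/100 = 45.5 kg/ha/yr

45.5


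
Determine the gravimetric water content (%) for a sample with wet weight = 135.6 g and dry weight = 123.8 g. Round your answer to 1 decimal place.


Step 1: Water mass = wet - dry = 135.6 - 123.8 = 11.8 g
Step 2: w = 100 * water mass / dry mass
Step 3: w = 100 * 11.8 / 123.8 = 9.5%

9.5


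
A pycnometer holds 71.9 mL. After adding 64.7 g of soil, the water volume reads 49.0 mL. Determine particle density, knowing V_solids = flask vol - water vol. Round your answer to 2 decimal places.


Step 1: Volume of solids = flask volume - water volume with soil
Step 2: V_solids = 71.9 - 49.0 = 22.9 mL
Step 3: Particle density = mass / V_solids = 64.7 / 22.9 = 2.83 g/cm^3

2.83


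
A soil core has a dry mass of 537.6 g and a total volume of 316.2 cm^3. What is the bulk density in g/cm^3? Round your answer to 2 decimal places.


Step 1: Identify the formula: BD = dry mass / volume
Step 2: Substitute values: BD = 537.6 / 316.2
Step 3: BD = 1.7 g/cm^3

1.7


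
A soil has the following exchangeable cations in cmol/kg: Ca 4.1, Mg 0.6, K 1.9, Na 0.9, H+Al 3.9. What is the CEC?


Step 1: CEC = Ca + Mg + K + Na + (H+Al)
Step 2: CEC = 4.1 + 0.6 + 1.9 + 0.9 + 3.9
Step 3: CEC = 11.4 cmol/kg

11.4


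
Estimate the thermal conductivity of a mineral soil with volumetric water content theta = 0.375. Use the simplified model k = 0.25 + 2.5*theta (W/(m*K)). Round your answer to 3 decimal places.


Step 1: k = 0.25 + 2.5 * theta
Step 2: k = 0.25 + 2.5 * 0.375
Step 3: k = 0.25 + 0.938
Step 4: k = 1.188 W/(m*K)

1.188


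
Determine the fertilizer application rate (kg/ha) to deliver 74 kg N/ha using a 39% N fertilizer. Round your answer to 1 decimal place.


Step 1: Fertilizer rate = target N / (N content / 100)
Step 2: Rate = 74 / (39 / 100)
Step 3: Rate = 74 / 0.39
Step 4: Rate = 189.7 kg/ha

189.7


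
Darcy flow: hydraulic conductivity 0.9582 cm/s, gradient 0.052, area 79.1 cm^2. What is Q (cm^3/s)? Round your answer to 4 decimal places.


Step 1: Apply Darcy's law: Q = K * i * A
Step 2: Q = 0.9582 * 0.052 * 79.1
Step 3: Q = 3.9413 cm^3/s

3.9413


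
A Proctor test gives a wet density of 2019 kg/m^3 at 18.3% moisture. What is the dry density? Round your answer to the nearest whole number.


Step 1: Dry density = wet density / (1 + w/100)
Step 2: Dry density = 2019 / (1 + 18.3/100)
Step 3: Dry density = 2019 / 1.183
Step 4: Dry density = 1707 kg/m^3

1707


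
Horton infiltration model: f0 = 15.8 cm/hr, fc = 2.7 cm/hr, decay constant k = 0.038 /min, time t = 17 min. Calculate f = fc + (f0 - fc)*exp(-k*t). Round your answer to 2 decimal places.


Step 1: f = fc + (f0 - fc) * exp(-k * t)
Step 2: exp(-0.038 * 17) = 0.524138
Step 3: f = 2.7 + (15.8 - 2.7) * 0.524138
Step 4: f = 2.7 + 13.1 * 0.524138
Step 5: f = 9.57 cm/hr

9.57


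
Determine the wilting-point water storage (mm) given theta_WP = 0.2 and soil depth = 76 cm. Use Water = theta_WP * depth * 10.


Step 1: Water (mm) = theta_WP * depth * 10
Step 2: Water = 0.2 * 76 * 10
Step 3: Water = 152.0 mm

152.0


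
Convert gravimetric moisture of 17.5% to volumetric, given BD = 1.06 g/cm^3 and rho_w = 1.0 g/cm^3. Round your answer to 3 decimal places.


Step 1: theta = (w / 100) * BD / rho_w
Step 2: theta = (17.5 / 100) * 1.06 / 1.0
Step 3: theta = 0.175 * 1.06
Step 4: theta = 0.186

0.186


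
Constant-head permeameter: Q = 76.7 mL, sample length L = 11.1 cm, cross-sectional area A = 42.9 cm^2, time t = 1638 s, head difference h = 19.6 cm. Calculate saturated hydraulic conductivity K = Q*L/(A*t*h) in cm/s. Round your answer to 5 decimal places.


Step 1: K = Q * L / (A * t * h)
Step 2: Numerator = 76.7 * 11.1 = 851.37
Step 3: Denominator = 42.9 * 1638 * 19.6 = 1377295.92
Step 4: K = 851.37 / 1377295.92 = 0.00062 cm/s

0.00062
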